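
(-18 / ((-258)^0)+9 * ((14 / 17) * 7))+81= 1953 / 17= 114.88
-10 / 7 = -1.43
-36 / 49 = -0.73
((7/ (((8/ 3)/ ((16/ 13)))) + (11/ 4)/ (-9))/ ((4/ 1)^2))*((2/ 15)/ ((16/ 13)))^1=1369/ 69120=0.02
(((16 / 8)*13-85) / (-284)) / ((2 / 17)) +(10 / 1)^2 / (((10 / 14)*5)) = 16907 / 568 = 29.77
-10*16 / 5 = -32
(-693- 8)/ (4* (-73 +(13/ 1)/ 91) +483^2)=-4907/ 1630983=-0.00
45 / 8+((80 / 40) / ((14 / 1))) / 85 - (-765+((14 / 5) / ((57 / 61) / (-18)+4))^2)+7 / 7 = 2254175818819 / 2923235000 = 771.12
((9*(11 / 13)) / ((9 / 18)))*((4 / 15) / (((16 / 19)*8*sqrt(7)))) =627*sqrt(7) / 7280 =0.23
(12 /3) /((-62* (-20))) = 1 /310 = 0.00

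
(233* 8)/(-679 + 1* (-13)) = -466/173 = -2.69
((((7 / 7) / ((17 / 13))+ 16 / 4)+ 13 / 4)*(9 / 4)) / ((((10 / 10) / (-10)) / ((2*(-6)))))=73575 / 34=2163.97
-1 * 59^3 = -205379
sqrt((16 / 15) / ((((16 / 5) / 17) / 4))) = 2* sqrt(51) / 3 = 4.76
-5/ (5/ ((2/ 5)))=-2/ 5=-0.40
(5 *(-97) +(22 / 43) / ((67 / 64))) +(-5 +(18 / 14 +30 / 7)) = -9759615 / 20167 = -483.94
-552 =-552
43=43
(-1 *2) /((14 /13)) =-13 /7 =-1.86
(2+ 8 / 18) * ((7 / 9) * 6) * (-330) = -33880 / 9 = -3764.44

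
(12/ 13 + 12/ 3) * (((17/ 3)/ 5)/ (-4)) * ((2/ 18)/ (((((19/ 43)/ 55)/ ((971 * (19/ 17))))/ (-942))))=2307437792/ 117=19721690.53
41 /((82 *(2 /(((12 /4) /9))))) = 1 /12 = 0.08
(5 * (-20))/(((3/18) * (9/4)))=-800/3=-266.67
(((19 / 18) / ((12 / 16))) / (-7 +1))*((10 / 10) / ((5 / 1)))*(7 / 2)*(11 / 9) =-1463 / 7290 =-0.20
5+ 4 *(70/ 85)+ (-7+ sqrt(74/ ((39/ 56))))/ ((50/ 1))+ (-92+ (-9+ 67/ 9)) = -653321/ 7650+ 2 *sqrt(10101)/ 975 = -85.20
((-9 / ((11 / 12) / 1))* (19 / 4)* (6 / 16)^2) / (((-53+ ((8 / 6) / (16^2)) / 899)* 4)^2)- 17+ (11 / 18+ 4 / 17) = -4550516608978510189 / 281700486338315814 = -16.15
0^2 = 0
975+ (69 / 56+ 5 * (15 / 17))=933573 / 952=980.64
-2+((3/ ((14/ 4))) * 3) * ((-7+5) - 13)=-284/ 7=-40.57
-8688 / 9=-2896 / 3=-965.33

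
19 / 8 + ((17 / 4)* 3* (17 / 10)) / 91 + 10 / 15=4477 / 1365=3.28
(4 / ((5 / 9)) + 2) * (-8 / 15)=-368 / 75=-4.91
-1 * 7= -7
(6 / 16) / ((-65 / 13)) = -3 / 40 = -0.08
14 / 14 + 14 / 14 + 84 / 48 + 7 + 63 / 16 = 235 / 16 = 14.69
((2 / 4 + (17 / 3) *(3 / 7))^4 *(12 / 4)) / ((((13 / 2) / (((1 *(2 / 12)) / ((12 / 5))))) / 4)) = 14128805 / 1498224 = 9.43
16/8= 2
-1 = -1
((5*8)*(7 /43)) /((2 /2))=280 /43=6.51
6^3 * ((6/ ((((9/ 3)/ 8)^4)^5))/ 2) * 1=9223372036854775808/ 43046721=214264218565.10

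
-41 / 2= -20.50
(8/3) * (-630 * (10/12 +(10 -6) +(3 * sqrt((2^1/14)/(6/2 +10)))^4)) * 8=-77003200/1183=-65091.46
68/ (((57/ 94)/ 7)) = 44744/ 57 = 784.98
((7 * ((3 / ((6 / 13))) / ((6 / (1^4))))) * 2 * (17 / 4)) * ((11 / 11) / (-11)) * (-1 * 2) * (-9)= -4641 / 44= -105.48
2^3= 8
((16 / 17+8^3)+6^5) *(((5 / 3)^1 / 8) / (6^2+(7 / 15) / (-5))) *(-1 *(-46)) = 101280500 / 45781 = 2212.28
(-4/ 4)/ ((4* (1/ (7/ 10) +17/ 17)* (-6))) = 7/ 408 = 0.02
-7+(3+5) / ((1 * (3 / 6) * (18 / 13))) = 41 / 9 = 4.56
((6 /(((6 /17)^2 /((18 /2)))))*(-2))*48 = -41616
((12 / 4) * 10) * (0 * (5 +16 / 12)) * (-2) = 0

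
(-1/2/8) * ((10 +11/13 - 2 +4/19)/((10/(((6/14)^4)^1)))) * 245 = -0.47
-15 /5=-3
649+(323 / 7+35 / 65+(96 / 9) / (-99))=18799267 / 27027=695.57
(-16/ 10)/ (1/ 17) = -136/ 5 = -27.20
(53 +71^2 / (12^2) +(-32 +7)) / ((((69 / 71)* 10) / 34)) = 10951111 / 49680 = 220.43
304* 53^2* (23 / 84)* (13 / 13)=4910132 / 21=233815.81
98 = 98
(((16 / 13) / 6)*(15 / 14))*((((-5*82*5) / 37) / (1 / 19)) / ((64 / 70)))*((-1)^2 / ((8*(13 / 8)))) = -486875 / 25012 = -19.47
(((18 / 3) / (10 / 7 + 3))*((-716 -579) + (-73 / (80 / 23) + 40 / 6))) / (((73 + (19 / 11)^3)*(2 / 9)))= -2927746129 / 28663840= -102.14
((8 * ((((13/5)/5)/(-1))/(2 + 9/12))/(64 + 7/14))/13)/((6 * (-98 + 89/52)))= 0.00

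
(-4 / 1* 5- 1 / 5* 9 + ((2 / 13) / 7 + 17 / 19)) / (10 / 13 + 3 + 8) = -180536 / 101745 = -1.77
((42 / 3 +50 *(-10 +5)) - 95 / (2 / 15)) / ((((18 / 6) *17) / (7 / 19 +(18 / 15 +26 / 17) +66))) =-1285.08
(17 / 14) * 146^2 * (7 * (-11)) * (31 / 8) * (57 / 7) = -1760856141 / 28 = -62887719.32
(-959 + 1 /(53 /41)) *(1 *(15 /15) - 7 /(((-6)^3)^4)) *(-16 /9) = 55275033680297 /32447661696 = 1703.51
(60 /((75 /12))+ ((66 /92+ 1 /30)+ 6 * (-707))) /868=-1459919 /299460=-4.88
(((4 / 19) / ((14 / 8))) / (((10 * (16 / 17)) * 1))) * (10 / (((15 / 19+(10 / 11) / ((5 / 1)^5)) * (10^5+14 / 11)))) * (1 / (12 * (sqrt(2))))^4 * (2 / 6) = 1285625 / 197663483928250368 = 0.00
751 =751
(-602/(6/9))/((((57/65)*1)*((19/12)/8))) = -1878240/361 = -5202.88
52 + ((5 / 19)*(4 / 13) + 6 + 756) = 201078 / 247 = 814.08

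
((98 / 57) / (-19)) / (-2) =0.05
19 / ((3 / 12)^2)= 304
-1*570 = -570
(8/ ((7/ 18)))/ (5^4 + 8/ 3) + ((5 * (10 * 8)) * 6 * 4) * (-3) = -379612368/ 13181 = -28799.97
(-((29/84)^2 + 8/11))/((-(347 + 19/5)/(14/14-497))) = -10183345/8508654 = -1.20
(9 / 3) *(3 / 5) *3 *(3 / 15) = 27 / 25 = 1.08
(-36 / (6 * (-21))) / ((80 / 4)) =1 / 70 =0.01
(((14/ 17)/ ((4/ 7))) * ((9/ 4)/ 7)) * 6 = 2.78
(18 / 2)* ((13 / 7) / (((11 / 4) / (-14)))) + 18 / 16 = -7389 / 88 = -83.97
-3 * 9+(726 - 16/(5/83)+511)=4722/5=944.40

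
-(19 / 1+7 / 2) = -45 / 2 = -22.50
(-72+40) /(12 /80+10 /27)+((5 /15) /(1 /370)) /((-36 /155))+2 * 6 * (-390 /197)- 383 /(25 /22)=-71242679803 /74731950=-953.31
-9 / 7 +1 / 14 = -17 / 14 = -1.21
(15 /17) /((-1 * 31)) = -15 /527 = -0.03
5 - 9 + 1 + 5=2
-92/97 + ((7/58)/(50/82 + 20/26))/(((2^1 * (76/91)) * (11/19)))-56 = -422245327/7426320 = -56.86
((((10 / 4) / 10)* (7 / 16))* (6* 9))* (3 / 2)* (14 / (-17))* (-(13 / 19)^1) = 51597 / 10336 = 4.99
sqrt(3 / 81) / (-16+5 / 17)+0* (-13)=-17* sqrt(3) / 2403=-0.01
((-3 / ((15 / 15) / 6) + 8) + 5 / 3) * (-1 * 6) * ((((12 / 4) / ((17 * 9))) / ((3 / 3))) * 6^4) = 1270.59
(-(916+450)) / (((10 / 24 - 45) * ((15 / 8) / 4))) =174848 / 2675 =65.36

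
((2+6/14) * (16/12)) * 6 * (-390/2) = -26520/7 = -3788.57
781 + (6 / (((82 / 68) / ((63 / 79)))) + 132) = 2970059 / 3239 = 916.97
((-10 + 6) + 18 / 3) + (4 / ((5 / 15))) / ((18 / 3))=4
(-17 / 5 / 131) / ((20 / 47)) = -799 / 13100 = -0.06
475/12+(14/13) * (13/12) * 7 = 191/4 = 47.75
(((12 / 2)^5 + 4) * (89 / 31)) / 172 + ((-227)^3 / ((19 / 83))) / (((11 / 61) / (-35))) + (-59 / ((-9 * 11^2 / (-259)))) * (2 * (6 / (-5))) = 455897954993297648 / 45968505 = 9917615441.12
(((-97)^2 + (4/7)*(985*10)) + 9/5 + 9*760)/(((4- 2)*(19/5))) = 382889/133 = 2878.86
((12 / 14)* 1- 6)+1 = -29 / 7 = -4.14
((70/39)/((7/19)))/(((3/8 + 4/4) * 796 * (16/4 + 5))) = 380/768339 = 0.00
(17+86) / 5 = 103 / 5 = 20.60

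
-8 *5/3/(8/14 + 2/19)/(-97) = 532/2619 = 0.20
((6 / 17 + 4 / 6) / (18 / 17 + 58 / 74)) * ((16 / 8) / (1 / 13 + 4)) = 50024 / 184281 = 0.27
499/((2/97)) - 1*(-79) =48561/2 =24280.50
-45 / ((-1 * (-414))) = -5 / 46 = -0.11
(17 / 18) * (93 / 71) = 527 / 426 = 1.24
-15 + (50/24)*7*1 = -5/12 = -0.42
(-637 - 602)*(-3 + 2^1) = 1239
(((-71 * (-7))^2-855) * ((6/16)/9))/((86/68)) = 2092309/258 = 8109.72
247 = 247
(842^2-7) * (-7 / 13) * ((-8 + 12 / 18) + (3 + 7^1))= -13233864 / 13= -1017989.54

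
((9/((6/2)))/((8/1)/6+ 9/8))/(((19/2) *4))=36/1121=0.03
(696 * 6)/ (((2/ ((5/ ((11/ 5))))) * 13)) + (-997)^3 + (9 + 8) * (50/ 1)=-141716683389/ 143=-991025757.97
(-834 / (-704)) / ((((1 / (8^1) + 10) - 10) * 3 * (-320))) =-0.01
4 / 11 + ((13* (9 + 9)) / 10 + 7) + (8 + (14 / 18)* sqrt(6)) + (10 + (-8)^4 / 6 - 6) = 7* sqrt(6) / 9 + 119696 / 165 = 727.34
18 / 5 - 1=2.60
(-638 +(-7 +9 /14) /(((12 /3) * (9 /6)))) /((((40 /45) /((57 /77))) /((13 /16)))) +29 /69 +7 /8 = -8209302907 /19041792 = -431.12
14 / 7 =2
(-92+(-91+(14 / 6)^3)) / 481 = -4598 / 12987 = -0.35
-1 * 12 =-12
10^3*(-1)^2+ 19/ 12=12019/ 12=1001.58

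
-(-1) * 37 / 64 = 37 / 64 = 0.58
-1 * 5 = -5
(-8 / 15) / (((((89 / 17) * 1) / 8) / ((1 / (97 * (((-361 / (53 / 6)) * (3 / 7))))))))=201824 / 420729255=0.00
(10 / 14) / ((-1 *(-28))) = 5 / 196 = 0.03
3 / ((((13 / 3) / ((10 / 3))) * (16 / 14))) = 105 / 52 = 2.02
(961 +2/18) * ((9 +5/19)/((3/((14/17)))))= 2443.94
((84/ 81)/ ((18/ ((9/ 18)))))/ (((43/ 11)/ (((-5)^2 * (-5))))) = -9625/ 10449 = -0.92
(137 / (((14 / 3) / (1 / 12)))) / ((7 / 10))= 685 / 196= 3.49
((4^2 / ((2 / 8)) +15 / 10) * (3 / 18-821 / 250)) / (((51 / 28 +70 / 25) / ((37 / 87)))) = -79326002 / 4221675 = -18.79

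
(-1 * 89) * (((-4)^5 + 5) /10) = 90691 /10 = 9069.10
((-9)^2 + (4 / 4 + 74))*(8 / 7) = 1248 / 7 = 178.29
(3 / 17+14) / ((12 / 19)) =4579 / 204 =22.45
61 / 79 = 0.77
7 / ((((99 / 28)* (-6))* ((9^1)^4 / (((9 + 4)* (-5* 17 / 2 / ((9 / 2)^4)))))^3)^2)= 654738232173381271552000000 / 561246120077160339498706170314761565972595091459089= 0.00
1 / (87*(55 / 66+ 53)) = 2 / 9367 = 0.00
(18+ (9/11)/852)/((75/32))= 29992/3905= 7.68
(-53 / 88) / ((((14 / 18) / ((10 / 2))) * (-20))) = 477 / 2464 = 0.19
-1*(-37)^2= -1369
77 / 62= 1.24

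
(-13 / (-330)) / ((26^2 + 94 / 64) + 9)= 208 / 3624555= 0.00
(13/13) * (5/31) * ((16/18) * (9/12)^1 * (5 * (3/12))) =25/186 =0.13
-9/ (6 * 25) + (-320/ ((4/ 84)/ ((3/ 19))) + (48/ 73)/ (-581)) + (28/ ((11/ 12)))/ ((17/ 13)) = -7819144470567/ 7534669450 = -1037.76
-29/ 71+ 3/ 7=10/ 497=0.02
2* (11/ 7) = 22/ 7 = 3.14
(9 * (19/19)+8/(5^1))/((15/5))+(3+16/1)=338/15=22.53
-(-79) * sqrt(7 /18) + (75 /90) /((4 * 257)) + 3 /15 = 49.47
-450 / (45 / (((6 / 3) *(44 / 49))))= -880 / 49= -17.96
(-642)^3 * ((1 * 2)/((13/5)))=-2646092880/13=-203545606.15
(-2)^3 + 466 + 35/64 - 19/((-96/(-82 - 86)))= 27219/64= 425.30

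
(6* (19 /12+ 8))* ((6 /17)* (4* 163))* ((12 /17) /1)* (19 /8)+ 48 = 6424662 /289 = 22230.66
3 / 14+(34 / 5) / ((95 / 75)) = 5.58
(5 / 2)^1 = 2.50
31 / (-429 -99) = -31 / 528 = -0.06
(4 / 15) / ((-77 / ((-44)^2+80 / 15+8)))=-23392 / 3465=-6.75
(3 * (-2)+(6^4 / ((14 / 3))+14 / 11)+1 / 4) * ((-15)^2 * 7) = 18935325 / 44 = 430348.30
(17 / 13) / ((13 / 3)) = 51 / 169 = 0.30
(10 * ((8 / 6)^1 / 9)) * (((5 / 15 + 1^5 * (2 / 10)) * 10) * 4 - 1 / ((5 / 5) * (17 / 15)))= 41720 / 1377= 30.30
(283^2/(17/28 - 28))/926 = -1121246/355121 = -3.16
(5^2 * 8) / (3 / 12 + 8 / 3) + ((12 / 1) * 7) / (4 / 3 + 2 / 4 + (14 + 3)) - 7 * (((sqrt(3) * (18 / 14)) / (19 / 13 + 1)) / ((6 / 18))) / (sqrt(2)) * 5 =5.86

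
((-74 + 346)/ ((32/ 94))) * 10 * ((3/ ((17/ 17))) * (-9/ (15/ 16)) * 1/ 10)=-23011.20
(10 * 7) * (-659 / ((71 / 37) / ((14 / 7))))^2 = 166468592920 / 5041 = 33022930.55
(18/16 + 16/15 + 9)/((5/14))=9401/300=31.34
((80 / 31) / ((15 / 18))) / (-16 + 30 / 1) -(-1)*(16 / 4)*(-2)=-1688 / 217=-7.78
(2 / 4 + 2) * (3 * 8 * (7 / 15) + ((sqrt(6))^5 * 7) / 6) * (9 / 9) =28 + 105 * sqrt(6) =285.20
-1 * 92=-92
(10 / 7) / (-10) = -1 / 7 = -0.14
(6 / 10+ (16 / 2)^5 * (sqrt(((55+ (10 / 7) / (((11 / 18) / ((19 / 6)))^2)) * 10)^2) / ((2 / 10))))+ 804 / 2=647784105011 / 4235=152959646.99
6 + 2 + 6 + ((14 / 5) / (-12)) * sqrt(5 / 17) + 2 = 16 - 7 * sqrt(85) / 510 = 15.87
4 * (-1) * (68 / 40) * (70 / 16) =-119 / 4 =-29.75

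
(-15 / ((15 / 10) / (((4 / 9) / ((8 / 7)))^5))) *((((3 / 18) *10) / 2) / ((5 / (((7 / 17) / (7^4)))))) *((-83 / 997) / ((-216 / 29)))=-589715 / 20753034644736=-0.00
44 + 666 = 710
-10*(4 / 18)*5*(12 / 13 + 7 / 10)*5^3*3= -263750 / 39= -6762.82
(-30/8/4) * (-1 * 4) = 15/4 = 3.75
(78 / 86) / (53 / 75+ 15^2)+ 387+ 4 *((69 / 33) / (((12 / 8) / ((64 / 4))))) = 11439107885 / 24020832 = 476.22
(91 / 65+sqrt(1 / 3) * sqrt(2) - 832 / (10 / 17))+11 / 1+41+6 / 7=-9521 / 7+sqrt(6) / 3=-1359.33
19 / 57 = 1 / 3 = 0.33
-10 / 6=-5 / 3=-1.67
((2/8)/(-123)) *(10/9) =-5/2214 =-0.00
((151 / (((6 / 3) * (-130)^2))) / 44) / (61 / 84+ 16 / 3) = 3171 / 189246200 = 0.00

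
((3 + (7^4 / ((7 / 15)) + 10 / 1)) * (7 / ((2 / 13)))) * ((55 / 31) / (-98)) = -1843985 / 434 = -4248.81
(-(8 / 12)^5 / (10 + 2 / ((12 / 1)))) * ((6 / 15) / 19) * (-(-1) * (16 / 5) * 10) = -4096 / 469395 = -0.01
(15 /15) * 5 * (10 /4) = 25 /2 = 12.50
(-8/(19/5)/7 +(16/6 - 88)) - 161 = -98407/399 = -246.63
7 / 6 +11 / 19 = 1.75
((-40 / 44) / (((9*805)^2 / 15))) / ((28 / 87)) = -29 / 35926506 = -0.00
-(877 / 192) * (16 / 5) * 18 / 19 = -2631 / 190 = -13.85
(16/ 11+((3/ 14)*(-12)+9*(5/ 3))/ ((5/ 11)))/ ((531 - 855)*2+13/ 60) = -133044/ 2992759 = -0.04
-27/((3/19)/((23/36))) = -109.25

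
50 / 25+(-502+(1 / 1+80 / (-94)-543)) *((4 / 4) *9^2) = -3977654 / 47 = -84630.94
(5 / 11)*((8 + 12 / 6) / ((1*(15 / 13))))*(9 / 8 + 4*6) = 4355 / 44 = 98.98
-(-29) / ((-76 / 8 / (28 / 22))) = -812 / 209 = -3.89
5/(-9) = -5/9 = -0.56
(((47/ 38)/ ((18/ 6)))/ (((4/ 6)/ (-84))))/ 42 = -1.24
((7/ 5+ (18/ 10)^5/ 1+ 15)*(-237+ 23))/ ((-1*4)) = 11801993/ 6250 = 1888.32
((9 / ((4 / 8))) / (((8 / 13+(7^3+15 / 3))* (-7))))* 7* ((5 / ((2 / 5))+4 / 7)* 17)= -363987 / 31724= -11.47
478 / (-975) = -478 / 975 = -0.49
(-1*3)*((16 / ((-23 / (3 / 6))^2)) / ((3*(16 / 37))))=-37 / 2116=-0.02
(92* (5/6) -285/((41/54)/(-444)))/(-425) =-4101782/10455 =-392.33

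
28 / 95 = 0.29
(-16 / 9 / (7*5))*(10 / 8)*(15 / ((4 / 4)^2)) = -20 / 21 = -0.95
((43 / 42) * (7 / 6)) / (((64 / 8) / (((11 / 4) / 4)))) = 473 / 4608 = 0.10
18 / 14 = 9 / 7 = 1.29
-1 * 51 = -51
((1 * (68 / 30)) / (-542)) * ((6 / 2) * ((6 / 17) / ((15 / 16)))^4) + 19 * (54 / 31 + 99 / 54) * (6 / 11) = 52570047451209 / 1418797634375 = 37.05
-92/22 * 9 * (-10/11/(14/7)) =2070/121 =17.11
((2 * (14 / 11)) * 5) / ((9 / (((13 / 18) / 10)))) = 0.10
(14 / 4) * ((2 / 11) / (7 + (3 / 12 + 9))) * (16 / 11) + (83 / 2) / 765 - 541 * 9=-11717905963 / 2406690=-4868.89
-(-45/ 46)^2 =-2025/ 2116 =-0.96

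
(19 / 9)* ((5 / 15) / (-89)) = -19 / 2403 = -0.01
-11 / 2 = -5.50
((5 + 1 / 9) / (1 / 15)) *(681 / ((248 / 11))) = 287155 / 124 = 2315.77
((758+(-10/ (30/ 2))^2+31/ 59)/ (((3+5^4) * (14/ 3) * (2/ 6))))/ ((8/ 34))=3.30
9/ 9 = 1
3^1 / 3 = 1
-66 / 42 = -11 / 7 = -1.57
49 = 49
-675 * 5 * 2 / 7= -6750 / 7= -964.29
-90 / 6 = -15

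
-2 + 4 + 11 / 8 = 27 / 8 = 3.38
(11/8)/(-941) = -11/7528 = -0.00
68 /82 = 34 /41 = 0.83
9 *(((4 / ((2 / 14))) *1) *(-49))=-12348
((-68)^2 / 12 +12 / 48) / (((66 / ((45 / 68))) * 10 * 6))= 4627 / 71808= 0.06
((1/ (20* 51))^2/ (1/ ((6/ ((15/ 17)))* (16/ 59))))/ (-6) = -0.00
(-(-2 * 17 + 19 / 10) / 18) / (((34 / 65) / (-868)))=-301847 / 102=-2959.28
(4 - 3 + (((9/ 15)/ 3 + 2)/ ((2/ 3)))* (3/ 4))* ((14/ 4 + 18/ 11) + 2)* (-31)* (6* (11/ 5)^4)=-2701316409/ 25000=-108052.66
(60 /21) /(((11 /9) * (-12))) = -15 /77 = -0.19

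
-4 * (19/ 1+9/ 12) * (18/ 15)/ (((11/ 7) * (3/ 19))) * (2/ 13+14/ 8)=-94563/ 130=-727.41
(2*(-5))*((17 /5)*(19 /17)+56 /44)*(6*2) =-6696 /11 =-608.73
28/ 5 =5.60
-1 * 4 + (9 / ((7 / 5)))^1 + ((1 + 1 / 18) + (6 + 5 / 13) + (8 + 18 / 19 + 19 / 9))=217099 / 10374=20.93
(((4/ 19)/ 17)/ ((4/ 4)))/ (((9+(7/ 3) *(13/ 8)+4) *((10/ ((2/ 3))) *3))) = 32/ 1952535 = 0.00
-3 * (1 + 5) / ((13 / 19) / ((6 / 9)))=-228 / 13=-17.54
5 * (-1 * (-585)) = 2925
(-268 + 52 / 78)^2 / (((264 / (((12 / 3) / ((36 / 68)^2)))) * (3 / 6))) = 185885956 / 24057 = 7726.90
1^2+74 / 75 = 149 / 75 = 1.99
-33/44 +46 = 181/4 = 45.25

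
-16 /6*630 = -1680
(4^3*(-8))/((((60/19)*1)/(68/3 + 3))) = -187264/45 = -4161.42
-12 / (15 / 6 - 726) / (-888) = -1 / 53539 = -0.00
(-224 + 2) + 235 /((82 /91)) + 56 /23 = 77755 /1886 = 41.23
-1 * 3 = -3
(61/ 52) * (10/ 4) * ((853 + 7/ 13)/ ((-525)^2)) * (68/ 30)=2876638/ 139741875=0.02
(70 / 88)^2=1225 / 1936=0.63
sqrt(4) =2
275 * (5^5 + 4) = 860475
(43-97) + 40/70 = -374/7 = -53.43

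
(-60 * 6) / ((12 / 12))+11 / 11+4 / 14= -2511 / 7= -358.71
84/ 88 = 21/ 22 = 0.95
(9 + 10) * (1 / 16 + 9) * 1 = 2755 / 16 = 172.19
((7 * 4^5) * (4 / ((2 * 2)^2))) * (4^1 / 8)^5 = 56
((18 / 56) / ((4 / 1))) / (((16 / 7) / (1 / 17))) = 9 / 4352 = 0.00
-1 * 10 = -10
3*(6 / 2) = 9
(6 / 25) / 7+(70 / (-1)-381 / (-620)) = -1504921 / 21700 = -69.35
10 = 10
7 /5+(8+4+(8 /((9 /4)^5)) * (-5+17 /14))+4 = 34875401 /2066715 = 16.87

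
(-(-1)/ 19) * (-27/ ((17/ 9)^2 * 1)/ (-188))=2187/ 1032308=0.00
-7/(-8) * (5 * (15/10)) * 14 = 735/8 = 91.88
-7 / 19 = -0.37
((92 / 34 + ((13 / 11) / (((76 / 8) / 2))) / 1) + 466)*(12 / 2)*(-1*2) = -19994352 / 3553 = -5627.46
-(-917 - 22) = 939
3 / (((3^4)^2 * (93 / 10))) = 10 / 203391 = 0.00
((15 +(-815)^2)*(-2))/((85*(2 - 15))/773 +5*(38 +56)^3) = -205383008/642041211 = -0.32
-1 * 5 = -5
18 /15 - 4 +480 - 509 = -159 /5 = -31.80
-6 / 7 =-0.86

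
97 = 97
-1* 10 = -10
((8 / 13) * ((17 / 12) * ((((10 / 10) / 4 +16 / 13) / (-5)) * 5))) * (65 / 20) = -1309 / 312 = -4.20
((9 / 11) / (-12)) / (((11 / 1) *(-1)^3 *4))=3 / 1936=0.00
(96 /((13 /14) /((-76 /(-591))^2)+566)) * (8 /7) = 8871936 /50309677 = 0.18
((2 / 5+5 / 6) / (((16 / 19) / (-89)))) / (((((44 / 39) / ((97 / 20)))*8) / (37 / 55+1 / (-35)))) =-2445806597 / 54208000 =-45.12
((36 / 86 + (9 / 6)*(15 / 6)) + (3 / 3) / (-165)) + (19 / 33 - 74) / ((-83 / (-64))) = -41185627 / 785180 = -52.45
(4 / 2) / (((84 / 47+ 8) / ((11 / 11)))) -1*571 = -131283 / 230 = -570.80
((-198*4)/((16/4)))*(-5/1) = 990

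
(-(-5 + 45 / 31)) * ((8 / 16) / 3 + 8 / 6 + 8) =1045 / 31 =33.71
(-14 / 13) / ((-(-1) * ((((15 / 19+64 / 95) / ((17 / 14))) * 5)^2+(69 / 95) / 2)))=-0.03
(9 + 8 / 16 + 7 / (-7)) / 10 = 17 / 20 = 0.85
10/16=5/8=0.62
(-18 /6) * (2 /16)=-3 /8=-0.38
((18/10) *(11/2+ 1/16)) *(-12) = -2403/20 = -120.15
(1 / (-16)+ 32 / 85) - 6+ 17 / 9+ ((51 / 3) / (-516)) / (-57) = -37965929 / 10000080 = -3.80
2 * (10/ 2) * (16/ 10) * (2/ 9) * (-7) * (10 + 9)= -4256/ 9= -472.89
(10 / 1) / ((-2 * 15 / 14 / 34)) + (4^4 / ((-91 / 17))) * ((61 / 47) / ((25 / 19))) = -66028204 / 320775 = -205.84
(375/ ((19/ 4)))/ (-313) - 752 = -4473644/ 5947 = -752.25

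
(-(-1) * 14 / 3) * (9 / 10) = 21 / 5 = 4.20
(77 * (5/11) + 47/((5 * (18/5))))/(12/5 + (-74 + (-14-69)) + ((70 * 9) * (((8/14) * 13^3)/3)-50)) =3385/23709186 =0.00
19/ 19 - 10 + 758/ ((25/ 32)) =24031/ 25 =961.24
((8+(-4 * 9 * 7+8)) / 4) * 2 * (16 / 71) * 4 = -7552 / 71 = -106.37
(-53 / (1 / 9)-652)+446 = -683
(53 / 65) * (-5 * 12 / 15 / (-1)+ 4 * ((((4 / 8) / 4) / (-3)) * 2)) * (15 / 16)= 583 / 208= 2.80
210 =210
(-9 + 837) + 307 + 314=1449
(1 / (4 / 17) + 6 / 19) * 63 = 21861 / 76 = 287.64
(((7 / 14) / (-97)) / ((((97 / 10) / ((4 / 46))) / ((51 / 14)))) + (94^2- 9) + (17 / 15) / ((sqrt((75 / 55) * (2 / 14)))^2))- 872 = 7960.82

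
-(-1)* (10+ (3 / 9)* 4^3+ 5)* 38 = 4142 / 3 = 1380.67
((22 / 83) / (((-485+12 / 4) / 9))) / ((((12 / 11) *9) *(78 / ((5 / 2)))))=-605 / 37445616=-0.00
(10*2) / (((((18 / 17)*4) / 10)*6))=425 / 54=7.87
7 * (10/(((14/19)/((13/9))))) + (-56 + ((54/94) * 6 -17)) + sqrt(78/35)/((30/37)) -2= 67.51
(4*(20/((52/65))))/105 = 20/21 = 0.95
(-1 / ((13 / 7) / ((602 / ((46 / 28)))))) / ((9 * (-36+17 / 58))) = 3421768 / 5573061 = 0.61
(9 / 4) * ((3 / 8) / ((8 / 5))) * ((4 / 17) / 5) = 27 / 1088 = 0.02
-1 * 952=-952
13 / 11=1.18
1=1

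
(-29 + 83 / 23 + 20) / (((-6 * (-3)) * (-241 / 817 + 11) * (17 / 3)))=-25327 / 5129529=-0.00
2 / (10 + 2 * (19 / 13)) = 13 / 84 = 0.15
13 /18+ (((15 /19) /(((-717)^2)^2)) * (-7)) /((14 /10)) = 2417741202931 /3347641665666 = 0.72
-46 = -46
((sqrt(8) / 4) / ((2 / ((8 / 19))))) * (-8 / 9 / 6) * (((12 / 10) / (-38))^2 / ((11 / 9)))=-24 * sqrt(2) / 1886225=-0.00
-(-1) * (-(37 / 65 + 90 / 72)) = -473 / 260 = -1.82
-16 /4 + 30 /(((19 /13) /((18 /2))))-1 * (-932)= 21142 /19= 1112.74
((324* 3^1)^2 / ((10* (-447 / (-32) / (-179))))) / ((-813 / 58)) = 17437773312 / 201895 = 86370.51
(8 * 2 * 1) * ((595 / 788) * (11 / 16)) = 6545 / 788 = 8.31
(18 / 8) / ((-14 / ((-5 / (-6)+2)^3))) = -4913 / 1344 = -3.66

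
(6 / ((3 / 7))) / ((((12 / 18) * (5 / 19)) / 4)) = 319.20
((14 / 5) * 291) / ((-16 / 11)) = -22407 / 40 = -560.18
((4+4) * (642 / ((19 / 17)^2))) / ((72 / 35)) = 2164610 / 1083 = 1998.72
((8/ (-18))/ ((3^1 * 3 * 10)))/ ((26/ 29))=-29/ 5265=-0.01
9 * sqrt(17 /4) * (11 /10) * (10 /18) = 11 * sqrt(17) /4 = 11.34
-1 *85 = -85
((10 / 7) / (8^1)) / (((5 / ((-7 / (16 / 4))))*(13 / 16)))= -1 / 13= -0.08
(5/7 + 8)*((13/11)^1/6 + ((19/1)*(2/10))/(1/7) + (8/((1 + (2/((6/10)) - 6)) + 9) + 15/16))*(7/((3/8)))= 4642039/990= 4688.93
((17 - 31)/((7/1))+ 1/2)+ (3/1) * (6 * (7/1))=249/2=124.50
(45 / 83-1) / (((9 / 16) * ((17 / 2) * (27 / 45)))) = -6080 / 38097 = -0.16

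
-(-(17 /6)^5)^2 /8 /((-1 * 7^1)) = 2015993900449 /3386105856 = 595.37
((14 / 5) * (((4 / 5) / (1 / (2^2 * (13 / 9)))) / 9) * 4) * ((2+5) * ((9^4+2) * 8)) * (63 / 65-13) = -25433736.18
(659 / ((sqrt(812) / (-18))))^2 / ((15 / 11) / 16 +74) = 6191109936 / 2646917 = 2338.99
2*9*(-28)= -504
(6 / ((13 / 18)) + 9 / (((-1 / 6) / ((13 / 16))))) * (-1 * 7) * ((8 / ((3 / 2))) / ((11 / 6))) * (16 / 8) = 1448.56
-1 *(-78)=78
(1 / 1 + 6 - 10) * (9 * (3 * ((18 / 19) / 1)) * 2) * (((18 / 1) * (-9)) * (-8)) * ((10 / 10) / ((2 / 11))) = -20785248 / 19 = -1093960.42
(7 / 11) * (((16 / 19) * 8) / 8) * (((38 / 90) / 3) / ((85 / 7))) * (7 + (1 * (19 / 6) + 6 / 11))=277144 / 4165425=0.07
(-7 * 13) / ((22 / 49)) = -4459 / 22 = -202.68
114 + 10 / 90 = 1027 / 9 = 114.11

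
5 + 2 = 7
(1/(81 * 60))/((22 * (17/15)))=1/121176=0.00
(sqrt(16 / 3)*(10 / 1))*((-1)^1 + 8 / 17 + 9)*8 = 15360*sqrt(3) / 17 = 1564.96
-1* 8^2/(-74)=32/37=0.86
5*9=45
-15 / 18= -5 / 6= -0.83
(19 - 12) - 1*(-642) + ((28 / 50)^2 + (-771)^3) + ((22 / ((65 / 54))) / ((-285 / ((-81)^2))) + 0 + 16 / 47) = -3325352935249186 / 7255625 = -458313782.10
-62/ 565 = -0.11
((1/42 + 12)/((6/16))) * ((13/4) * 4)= 26260/63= 416.83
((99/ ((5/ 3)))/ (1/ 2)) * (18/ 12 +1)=297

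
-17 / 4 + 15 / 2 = 13 / 4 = 3.25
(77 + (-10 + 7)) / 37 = 2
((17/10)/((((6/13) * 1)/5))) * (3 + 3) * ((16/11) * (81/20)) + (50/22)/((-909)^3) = 26890503736933/41309918595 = 650.95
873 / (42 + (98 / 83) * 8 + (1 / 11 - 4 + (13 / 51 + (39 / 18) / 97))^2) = 858265229388204 / 63545184240083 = 13.51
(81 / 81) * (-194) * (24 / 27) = -1552 / 9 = -172.44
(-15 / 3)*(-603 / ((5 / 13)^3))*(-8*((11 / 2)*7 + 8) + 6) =-484873506 / 25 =-19394940.24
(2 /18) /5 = 1 /45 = 0.02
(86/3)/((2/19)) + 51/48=13123/48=273.40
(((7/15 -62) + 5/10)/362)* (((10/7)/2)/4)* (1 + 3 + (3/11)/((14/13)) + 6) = -2891149/9365664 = -0.31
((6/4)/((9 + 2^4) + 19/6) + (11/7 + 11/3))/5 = 1.06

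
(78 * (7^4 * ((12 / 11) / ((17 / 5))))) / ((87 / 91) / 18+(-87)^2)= 6135227280 / 772815461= 7.94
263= 263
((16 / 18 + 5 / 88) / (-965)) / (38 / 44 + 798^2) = -0.00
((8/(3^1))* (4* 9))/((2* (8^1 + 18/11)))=264/53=4.98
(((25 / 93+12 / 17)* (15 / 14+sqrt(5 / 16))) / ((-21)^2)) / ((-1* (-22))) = 1541* sqrt(5) / 61355448+7705 / 71581356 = 0.00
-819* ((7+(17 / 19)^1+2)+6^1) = -247338 / 19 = -13017.79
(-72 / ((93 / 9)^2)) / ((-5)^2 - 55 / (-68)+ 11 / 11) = -44064 / 1751903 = -0.03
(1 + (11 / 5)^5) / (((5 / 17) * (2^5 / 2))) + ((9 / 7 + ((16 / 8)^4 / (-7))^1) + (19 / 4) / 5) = 694623 / 62500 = 11.11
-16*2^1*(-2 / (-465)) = -64 / 465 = -0.14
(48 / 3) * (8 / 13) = 9.85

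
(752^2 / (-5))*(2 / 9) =-1131008 / 45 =-25133.51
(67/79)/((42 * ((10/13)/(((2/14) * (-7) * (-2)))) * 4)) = 0.01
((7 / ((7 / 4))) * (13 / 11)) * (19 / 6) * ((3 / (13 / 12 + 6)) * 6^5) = 46096128 / 935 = 49300.67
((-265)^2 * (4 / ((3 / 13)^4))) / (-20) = -401139245 / 81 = -4952336.36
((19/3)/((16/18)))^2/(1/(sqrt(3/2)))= 3249*sqrt(6)/128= 62.17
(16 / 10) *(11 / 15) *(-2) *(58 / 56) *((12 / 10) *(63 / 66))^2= -3.19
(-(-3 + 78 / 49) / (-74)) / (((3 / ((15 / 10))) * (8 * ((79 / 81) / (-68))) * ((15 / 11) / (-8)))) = -348381 / 716135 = -0.49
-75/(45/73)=-365/3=-121.67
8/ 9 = 0.89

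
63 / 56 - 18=-135 / 8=-16.88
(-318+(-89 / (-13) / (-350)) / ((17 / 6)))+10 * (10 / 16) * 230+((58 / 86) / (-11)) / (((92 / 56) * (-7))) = 942047459589 / 841490650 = 1119.50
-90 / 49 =-1.84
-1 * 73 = -73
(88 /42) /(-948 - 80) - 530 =-2860421 /5397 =-530.00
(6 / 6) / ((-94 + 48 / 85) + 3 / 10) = -170 / 15833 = -0.01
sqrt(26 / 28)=sqrt(182) / 14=0.96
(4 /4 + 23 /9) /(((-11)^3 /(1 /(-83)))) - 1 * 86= -85506070 /994257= -86.00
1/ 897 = 0.00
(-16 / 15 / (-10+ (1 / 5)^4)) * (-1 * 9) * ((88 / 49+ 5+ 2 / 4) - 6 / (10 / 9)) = -185800 / 102067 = -1.82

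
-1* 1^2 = -1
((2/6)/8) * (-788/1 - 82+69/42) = -12157/336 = -36.18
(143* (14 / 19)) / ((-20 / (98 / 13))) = -39.72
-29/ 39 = -0.74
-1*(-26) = 26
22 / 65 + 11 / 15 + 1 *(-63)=-12076 / 195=-61.93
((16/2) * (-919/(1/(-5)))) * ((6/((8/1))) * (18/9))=55140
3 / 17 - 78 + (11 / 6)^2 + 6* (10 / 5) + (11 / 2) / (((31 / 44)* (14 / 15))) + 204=19907537 / 132804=149.90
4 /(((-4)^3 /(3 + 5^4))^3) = -3869893 /1024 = -3779.19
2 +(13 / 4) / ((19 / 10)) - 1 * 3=0.71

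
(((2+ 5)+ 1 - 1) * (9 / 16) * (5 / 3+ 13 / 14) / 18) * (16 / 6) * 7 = 763 / 72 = 10.60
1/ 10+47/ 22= 123/ 55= 2.24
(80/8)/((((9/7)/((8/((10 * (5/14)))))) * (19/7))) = 5488/855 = 6.42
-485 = -485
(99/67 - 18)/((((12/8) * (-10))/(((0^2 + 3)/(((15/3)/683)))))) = 756081/1675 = 451.39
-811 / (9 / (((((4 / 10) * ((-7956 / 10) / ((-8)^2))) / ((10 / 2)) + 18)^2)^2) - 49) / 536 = 120574633413270205539 / 3904765988693130306136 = 0.03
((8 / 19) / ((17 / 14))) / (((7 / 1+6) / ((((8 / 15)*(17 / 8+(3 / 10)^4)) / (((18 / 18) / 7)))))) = 8361752 / 39365625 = 0.21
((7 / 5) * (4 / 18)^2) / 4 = 7 / 405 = 0.02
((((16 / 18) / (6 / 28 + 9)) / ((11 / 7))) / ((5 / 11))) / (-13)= -0.01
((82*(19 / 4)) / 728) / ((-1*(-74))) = 779 / 107744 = 0.01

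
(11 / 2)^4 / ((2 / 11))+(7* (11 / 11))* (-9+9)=161051 / 32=5032.84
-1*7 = -7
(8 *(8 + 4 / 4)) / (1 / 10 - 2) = -720 / 19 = -37.89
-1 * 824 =-824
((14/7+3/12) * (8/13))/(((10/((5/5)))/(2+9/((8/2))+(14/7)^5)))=261/52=5.02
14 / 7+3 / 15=2.20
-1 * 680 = -680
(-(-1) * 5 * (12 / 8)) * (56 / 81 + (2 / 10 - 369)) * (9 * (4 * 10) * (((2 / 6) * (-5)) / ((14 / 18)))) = 14908400 / 7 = 2129771.43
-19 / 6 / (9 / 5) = -95 / 54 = -1.76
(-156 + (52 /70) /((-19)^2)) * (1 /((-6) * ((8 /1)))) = 3.25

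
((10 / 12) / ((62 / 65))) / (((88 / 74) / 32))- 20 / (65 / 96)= -80182 / 13299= -6.03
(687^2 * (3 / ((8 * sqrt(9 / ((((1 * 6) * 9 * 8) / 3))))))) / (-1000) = -1415907 / 2000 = -707.95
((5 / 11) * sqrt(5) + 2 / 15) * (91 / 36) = 2.91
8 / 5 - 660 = -658.40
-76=-76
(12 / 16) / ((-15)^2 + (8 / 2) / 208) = 0.00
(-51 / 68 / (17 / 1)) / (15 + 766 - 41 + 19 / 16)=-4 / 67201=-0.00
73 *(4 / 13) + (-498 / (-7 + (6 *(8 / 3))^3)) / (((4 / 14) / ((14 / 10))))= 21.86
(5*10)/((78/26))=50/3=16.67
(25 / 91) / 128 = 25 / 11648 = 0.00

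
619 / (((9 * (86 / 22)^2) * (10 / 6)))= 2.70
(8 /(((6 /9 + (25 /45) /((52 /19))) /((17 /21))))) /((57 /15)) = 106080 /54131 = 1.96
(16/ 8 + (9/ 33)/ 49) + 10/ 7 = 1851/ 539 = 3.43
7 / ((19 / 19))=7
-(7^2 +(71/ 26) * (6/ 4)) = -2761/ 52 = -53.10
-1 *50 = -50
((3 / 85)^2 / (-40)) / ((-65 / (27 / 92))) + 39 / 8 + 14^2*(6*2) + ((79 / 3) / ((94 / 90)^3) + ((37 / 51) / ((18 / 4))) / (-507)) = 449671763788341722917 / 188938721268180000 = 2379.99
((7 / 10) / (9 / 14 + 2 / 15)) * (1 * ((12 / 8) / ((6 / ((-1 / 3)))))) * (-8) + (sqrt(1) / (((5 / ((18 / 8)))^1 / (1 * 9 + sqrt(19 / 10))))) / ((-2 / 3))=-35689 / 6520 - 27 * sqrt(190) / 400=-6.40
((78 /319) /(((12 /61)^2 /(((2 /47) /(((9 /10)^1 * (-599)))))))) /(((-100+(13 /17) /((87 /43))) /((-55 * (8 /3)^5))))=-336830873600 /9071875395351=-0.04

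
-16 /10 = -8 /5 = -1.60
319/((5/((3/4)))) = 47.85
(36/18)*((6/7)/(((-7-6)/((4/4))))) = -12/91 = -0.13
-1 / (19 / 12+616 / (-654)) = -1308 / 839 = -1.56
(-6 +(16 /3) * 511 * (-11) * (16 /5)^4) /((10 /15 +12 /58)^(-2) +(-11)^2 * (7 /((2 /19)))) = -390.60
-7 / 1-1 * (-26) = 19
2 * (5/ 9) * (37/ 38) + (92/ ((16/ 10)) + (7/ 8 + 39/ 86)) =3524167/ 58824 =59.91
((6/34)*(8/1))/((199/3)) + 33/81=39157/91341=0.43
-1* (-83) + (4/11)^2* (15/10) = 83.20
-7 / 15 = -0.47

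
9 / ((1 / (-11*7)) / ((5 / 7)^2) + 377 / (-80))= -13200 / 6949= -1.90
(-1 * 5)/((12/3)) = -5/4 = -1.25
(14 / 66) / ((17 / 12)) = 28 / 187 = 0.15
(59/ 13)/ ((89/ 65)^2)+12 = 114227/ 7921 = 14.42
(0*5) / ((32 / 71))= 0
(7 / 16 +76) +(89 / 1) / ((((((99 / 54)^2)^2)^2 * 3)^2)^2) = 2582214896096532441636653812187302727 / 33782042792564084568729844067358736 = 76.44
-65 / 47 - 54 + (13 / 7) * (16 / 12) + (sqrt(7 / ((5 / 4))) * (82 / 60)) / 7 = -52.44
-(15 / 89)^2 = -225 / 7921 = -0.03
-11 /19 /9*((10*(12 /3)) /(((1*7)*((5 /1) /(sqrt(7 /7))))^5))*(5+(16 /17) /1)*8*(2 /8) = -17776 /30536218125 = -0.00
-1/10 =-0.10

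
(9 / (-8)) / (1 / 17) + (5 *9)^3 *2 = 1457847 / 8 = 182230.88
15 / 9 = 5 / 3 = 1.67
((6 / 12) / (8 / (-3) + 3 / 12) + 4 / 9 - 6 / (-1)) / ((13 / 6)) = 3256 / 1131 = 2.88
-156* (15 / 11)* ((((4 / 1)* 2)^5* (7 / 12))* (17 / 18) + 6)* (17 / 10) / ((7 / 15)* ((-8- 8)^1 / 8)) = 48980230 / 7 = 6997175.71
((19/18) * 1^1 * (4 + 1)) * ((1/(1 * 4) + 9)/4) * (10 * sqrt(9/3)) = 17575 * sqrt(3)/144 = 211.39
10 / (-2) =-5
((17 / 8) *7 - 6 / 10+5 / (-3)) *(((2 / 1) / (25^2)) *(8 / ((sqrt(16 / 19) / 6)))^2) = 344964 / 3125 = 110.39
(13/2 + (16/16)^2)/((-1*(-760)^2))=-3/231040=-0.00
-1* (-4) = 4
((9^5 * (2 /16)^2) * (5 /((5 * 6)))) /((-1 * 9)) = -2187 /128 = -17.09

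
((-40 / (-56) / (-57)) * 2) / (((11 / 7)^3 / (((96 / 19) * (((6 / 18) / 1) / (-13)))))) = 15680 / 18739149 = 0.00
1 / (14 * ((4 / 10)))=5 / 28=0.18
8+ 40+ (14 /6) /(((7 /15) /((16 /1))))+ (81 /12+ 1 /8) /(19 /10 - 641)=297447 /2324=127.99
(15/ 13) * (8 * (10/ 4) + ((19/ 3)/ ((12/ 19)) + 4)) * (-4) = -157.05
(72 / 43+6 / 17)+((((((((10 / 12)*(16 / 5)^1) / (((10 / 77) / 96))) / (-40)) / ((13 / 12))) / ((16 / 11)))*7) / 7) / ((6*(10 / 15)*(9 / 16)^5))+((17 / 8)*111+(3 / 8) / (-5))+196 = 1379425437973 / 4676188725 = 294.99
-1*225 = -225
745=745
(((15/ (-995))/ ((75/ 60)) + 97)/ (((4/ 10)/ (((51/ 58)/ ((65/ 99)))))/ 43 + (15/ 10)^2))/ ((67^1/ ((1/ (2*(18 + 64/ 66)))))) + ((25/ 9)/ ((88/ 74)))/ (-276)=37736891771645153/ 4469937517552280400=0.01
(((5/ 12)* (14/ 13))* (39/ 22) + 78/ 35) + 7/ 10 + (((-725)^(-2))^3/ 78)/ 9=58465352676913330078279/ 15699501852213867187500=3.72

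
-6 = -6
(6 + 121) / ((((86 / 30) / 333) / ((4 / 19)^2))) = 10149840 / 15523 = 653.86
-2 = -2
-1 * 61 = -61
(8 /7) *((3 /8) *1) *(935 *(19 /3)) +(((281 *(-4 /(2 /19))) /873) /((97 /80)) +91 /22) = 33018264067 /13040874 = 2531.91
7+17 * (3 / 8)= 107 / 8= 13.38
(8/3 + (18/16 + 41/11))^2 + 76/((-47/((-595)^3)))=1115764180998575/3275712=340617301.22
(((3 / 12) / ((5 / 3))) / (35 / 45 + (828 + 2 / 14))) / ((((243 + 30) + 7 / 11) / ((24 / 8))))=891 / 449109200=0.00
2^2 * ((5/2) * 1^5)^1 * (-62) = -620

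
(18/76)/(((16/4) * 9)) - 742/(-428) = 28303/16264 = 1.74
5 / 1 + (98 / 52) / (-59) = 7621 / 1534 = 4.97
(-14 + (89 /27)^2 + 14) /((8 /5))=39605 /5832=6.79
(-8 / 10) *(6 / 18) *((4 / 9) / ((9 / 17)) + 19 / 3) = -2324 / 1215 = -1.91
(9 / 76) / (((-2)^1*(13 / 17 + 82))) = -51 / 71288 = -0.00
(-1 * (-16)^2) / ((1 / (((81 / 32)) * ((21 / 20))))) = -3402 / 5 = -680.40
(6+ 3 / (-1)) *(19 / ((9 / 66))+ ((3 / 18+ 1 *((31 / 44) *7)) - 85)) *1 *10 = 39225 / 22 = 1782.95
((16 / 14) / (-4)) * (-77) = 22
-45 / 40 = -9 / 8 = -1.12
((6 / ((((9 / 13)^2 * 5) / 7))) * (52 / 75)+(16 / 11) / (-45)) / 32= 168719 / 445500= 0.38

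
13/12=1.08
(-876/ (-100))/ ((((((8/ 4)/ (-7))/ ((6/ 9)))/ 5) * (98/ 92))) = -3358/ 35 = -95.94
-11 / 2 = -5.50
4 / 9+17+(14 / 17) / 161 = 61405 / 3519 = 17.45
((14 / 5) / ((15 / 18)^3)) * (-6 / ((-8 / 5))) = 2268 / 125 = 18.14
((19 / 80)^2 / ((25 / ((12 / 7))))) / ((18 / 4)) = 0.00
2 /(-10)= -1 /5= -0.20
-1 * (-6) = 6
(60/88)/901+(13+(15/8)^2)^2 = 11073085559/40595456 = 272.77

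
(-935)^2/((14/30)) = 13113375/7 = 1873339.29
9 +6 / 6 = 10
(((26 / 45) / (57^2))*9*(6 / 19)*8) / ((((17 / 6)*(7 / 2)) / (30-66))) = -59904 / 4081105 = -0.01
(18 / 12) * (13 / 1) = 39 / 2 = 19.50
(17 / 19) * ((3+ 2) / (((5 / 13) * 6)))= 221 / 114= 1.94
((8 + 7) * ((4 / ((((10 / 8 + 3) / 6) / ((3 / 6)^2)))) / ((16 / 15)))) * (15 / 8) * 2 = 10125 / 136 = 74.45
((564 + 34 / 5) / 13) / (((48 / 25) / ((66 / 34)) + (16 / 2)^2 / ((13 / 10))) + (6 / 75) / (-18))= 1412730 / 1615681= 0.87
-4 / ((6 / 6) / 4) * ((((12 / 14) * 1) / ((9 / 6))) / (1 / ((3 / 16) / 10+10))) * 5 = -458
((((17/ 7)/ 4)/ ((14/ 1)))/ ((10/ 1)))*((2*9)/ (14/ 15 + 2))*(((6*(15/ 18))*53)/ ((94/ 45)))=5473575/ 1621312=3.38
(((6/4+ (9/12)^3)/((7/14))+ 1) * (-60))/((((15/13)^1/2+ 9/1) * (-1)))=10075/332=30.35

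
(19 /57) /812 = 1 /2436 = 0.00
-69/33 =-2.09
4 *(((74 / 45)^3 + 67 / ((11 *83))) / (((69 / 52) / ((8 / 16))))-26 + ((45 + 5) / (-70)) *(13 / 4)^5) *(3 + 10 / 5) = -11657002114863209 / 2057431622400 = -5665.80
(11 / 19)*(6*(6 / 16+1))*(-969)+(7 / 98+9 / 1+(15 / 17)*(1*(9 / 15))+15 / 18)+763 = -5504677 / 1428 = -3854.82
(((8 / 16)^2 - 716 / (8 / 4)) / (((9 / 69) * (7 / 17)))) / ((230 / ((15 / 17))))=-1431 / 56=-25.55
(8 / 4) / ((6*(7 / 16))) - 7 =-131 / 21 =-6.24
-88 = -88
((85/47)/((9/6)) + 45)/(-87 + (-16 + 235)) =6515/18612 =0.35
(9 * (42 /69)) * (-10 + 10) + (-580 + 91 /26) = -1153 /2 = -576.50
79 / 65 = 1.22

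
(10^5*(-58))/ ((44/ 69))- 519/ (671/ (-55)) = -6103021455/ 671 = -9095412.00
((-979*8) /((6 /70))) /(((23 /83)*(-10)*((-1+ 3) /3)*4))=568799 /46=12365.20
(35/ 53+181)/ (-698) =-4814/ 18497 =-0.26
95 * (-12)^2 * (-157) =-2147760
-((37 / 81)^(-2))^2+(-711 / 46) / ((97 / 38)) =-121355275500 / 4181253191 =-29.02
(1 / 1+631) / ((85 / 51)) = 1896 / 5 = 379.20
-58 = -58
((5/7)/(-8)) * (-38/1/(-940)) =-19/5264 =-0.00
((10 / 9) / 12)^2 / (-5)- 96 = -279941 / 2916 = -96.00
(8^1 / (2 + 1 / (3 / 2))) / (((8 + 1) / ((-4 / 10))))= -2 / 15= -0.13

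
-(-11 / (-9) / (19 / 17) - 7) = 1010 / 171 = 5.91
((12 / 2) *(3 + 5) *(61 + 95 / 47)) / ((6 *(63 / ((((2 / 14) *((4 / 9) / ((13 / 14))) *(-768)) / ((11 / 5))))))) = -242647040 / 1270269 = -191.02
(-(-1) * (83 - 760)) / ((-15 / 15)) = 677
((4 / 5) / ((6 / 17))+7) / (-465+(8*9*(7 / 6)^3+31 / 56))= -7784 / 294095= -0.03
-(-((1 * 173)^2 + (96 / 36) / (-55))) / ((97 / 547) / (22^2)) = 118854450836 / 1455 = 81686907.79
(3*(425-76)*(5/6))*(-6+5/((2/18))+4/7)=483365/14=34526.07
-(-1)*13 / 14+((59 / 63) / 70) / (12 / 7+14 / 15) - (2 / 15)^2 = 0.92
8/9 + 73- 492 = -3763/9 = -418.11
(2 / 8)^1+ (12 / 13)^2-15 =-9395 / 676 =-13.90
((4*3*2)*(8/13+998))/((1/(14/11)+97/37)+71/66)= 2662971696/498121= 5346.03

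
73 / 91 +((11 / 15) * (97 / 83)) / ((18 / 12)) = 466849 / 339885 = 1.37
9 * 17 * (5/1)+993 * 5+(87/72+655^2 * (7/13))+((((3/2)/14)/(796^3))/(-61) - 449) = 7938664343602543147/33596317477632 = 236295.67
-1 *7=-7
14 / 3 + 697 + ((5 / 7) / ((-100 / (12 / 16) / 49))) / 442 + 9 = 710.67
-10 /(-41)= 10 /41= 0.24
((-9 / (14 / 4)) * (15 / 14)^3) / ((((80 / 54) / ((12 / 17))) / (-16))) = 984150 / 40817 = 24.11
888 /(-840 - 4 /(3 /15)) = -222 /215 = -1.03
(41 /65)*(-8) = -328 /65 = -5.05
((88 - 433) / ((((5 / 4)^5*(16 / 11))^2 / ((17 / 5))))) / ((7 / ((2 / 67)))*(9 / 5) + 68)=-1162715136 / 9572265625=-0.12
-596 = -596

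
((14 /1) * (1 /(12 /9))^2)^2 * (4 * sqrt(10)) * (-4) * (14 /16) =-27783 * sqrt(10) /32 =-2745.55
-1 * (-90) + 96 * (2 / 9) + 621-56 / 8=2176 / 3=725.33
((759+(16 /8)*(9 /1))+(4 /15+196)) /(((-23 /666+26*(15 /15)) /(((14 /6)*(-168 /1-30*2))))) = -1724200296 /86465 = -19941.02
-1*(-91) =91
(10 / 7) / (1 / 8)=80 / 7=11.43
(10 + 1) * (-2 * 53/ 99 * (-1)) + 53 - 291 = -2036/ 9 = -226.22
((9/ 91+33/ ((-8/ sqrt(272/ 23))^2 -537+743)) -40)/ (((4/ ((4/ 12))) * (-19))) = 1444307/ 8285368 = 0.17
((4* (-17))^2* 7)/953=32368/953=33.96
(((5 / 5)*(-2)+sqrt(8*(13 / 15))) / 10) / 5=-1 / 25+sqrt(390) / 375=0.01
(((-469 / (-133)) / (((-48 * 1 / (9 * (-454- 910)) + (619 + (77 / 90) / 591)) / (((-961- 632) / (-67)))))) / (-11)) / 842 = -1313340885 / 89807886106813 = -0.00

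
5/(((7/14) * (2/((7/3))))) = 11.67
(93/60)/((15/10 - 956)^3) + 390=13566018236488/34784662145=390.00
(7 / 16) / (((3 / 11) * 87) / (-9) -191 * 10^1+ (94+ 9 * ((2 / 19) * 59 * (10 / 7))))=-10241 / 40701520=-0.00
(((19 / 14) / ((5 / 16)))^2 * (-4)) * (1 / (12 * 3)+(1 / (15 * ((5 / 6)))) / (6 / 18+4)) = -12499264 / 3583125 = -3.49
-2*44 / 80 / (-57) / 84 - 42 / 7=-287269 / 47880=-6.00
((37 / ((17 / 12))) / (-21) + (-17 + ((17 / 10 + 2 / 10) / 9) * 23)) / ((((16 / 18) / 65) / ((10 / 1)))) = -9320155 / 952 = -9790.08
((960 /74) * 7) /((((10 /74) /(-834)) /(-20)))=11208960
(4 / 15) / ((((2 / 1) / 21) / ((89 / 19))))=1246 / 95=13.12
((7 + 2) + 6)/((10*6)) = 1/4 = 0.25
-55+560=505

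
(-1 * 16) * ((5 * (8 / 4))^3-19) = -15696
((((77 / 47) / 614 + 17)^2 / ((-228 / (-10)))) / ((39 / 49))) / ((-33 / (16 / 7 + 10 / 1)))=-362329020251345 / 61092213486876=-5.93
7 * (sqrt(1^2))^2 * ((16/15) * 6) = 224/5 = 44.80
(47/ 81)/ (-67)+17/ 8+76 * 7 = 23189195/ 43416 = 534.12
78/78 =1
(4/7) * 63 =36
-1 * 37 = -37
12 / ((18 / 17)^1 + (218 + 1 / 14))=0.05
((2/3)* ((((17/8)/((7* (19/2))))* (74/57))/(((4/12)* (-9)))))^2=395641/4655196441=0.00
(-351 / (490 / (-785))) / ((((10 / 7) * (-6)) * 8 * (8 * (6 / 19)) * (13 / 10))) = -8949 / 3584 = -2.50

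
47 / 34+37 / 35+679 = 810913 / 1190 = 681.44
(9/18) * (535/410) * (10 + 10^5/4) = 32635/2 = 16317.50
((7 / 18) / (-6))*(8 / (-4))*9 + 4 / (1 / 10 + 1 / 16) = 2011 / 78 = 25.78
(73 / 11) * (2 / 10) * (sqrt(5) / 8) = 73 * sqrt(5) / 440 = 0.37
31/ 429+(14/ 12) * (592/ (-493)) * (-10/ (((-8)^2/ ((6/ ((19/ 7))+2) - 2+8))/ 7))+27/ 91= 300313859/ 18752734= 16.01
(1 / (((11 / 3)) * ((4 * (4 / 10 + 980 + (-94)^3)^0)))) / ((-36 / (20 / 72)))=-5 / 9504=-0.00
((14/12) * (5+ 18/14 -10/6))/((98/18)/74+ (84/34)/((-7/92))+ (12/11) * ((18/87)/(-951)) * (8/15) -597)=-0.01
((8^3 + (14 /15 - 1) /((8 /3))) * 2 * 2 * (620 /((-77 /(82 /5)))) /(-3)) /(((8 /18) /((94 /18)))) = 1223354023 /1155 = 1059180.97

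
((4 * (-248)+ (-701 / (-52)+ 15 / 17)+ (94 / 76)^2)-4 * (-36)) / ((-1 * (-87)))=-132772673 / 13881894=-9.56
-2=-2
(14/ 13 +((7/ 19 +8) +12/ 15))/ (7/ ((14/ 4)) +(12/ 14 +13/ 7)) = 88571/ 40755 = 2.17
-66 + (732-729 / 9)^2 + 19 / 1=423754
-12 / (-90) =2 / 15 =0.13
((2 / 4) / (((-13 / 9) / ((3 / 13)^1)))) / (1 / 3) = -81 / 338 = -0.24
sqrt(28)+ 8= 2*sqrt(7)+ 8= 13.29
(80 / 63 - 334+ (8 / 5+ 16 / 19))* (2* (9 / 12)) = -988387 / 1995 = -495.43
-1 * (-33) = 33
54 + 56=110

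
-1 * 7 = -7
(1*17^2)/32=9.03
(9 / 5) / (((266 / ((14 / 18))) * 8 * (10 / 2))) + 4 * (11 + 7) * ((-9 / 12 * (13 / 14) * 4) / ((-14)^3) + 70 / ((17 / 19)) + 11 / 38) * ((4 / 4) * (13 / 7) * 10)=228004174527719 / 2171464400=105000.19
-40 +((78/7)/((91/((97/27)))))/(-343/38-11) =-13431412/335601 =-40.02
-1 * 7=-7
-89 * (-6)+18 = 552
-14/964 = -7/482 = -0.01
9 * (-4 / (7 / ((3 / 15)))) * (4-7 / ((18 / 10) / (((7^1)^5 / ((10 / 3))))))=141150 / 7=20164.29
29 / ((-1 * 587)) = -29 / 587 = -0.05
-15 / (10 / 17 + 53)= -255 / 911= -0.28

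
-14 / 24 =-0.58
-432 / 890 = -216 / 445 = -0.49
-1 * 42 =-42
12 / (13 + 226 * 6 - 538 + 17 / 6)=72 / 5003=0.01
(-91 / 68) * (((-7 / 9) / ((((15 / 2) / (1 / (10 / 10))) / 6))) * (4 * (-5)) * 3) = -2548 / 51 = -49.96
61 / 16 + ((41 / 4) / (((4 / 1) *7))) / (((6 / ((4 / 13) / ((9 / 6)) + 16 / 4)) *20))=501271 / 131040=3.83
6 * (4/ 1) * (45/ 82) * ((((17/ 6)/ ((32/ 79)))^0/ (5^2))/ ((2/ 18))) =4.74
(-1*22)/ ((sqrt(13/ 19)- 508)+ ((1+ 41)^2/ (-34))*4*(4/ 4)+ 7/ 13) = 537251*sqrt(247)/ 237196710139+ 7298462457/ 237196710139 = 0.03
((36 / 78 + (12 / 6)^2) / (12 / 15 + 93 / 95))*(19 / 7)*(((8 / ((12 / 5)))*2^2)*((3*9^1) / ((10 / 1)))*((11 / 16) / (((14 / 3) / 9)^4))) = 2330.75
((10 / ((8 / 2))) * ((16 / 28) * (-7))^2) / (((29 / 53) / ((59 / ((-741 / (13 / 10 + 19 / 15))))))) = -14.94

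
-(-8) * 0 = 0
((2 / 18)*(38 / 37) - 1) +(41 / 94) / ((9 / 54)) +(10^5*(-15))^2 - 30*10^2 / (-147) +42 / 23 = 39687023250422717696 / 17638677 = 2250000000023.97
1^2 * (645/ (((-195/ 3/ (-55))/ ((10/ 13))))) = 70950/ 169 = 419.82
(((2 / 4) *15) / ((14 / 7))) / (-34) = -15 / 136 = -0.11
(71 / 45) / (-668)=-0.00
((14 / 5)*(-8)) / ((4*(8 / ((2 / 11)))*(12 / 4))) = -7 / 165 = -0.04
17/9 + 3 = 44/9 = 4.89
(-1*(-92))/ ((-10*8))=-23/ 20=-1.15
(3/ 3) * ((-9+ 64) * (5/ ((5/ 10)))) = 550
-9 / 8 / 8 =-9 / 64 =-0.14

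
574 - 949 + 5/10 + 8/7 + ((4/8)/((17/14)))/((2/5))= -44307/119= -372.33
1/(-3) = -1/3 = -0.33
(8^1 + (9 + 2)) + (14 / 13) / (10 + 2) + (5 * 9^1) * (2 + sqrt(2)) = 45 * sqrt(2) + 8509 / 78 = 172.73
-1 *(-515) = 515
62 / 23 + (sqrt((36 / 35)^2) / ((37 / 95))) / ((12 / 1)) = 17369 / 5957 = 2.92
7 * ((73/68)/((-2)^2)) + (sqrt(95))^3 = 927.82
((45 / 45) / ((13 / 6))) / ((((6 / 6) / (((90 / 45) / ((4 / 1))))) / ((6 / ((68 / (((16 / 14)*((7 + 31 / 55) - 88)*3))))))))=-68256 / 12155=-5.62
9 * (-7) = -63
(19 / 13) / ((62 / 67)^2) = 85291 / 49972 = 1.71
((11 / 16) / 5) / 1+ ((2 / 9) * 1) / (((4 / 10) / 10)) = 4099 / 720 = 5.69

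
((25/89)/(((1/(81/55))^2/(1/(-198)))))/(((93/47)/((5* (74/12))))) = -0.05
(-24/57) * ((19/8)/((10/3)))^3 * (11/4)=-107217/256000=-0.42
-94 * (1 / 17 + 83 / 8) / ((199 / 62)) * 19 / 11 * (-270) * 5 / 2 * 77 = 185608286325 / 6766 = 27432498.72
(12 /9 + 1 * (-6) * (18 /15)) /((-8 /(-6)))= -22 /5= -4.40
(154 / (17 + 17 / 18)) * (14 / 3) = 12936 / 323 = 40.05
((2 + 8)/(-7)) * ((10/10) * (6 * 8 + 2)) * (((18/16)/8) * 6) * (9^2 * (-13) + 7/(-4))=63567.52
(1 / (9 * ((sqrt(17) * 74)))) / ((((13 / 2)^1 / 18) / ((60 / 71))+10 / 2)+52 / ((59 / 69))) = 7080 * sqrt(17) / 5309852573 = 0.00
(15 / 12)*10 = 25 / 2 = 12.50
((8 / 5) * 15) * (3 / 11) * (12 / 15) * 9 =2592 / 55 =47.13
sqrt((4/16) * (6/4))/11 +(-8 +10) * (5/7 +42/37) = sqrt(6)/44 +958/259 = 3.75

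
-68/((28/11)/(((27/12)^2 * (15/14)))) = -227205/1568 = -144.90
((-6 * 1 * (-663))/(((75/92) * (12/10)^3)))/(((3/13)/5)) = 1651975/27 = 61184.26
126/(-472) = -63/236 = -0.27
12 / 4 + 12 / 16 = 15 / 4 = 3.75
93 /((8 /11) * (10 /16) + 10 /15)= 3069 /37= 82.95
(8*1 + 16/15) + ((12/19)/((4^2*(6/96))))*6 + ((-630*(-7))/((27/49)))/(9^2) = 2577734/23085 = 111.66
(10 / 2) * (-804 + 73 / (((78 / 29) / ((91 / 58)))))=-45685 / 12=-3807.08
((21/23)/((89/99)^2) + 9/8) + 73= 109681087/1457464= 75.25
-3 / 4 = -0.75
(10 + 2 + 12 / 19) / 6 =40 / 19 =2.11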